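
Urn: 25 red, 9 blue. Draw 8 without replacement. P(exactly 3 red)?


Hypergeometric: C(25,3)×C(9,5)/C(34,8)
= 2300×126/18156204 = 8050/504339

P(X=3) = 8050/504339 ≈ 1.60%


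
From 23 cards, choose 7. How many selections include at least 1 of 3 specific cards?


Complement: C(23,7) - C(20,7) = 245157 - 77520 = 167637

167637


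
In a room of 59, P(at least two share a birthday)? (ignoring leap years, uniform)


P(all different) = Π(365-i)/365 for i=0..58
= 0.007011
P(match) = 1 - 0.007011 = 0.992989

P ≈ 0.9930 ≈ 99.30%


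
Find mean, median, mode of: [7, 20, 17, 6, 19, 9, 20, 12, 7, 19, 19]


Sorted: [6, 7, 7, 9, 12, 17, 19, 19, 19, 20, 20]
Mean = 155/11
Median = 17
Freq: {7: 2, 20: 2, 17: 1, 6: 1, 19: 3, 9: 1, 12: 1}
Mode: [19]

Mean=155/11, Median=17, Mode=19


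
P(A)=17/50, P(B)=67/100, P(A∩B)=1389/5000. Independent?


P(A)×P(B) = 1139/5000
P(A∩B) = 1389/5000
Not equal → NOT independent

No, not independent


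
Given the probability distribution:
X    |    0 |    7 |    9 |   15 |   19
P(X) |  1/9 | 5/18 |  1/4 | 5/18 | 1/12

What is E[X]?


E[X] = Σ x·P(X=x)
= (0)×(1/9) + (7)×(5/18) + (9)×(1/4) + (15)×(5/18) + (19)×(1/12)
= 179/18

E[X] = 179/18


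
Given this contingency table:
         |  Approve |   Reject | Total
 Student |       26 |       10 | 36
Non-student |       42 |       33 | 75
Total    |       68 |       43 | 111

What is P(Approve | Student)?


P(Approve | Student) = 26/(26+10) = 26/36 = 13/18

P(Approve|Student) = 13/18 ≈ 72.22%


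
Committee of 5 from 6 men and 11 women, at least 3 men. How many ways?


Count by #men:
  3M,2W: C(6,3)×C(11,2)=1100
  4M,1W: C(6,4)×C(11,1)=165
  5M,0W: C(6,5)×C(11,0)=6
Total = 1271

1271


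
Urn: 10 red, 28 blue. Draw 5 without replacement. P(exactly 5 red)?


Hypergeometric: C(10,5)×C(28,0)/C(38,5)
= 252×1/501942 = 6/11951

P(X=5) = 6/11951 ≈ 0.05%


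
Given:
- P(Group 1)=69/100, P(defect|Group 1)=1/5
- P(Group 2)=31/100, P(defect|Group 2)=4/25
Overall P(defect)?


P(B) = Σ P(B|Aᵢ)×P(Aᵢ)
  1/5×69/100 = 69/500
  4/25×31/100 = 31/625
Sum = 469/2500

P(defect) = 469/2500 ≈ 18.76%


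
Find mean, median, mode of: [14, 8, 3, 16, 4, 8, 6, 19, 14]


Sorted: [3, 4, 6, 8, 8, 14, 14, 16, 19]
Mean = 92/9
Median = 8
Freq: {14: 2, 8: 2, 3: 1, 16: 1, 4: 1, 6: 1, 19: 1}
Mode: [8, 14]

Mean=92/9, Median=8, Mode=[8, 14]


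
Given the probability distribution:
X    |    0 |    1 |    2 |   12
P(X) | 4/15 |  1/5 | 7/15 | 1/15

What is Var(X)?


E[X] = 29/15
E[X²] = 35/3
Var(X) = E[X²] - (E[X])² = 35/3 - 841/225 = 1784/225

Var(X) = 1784/225 ≈ 7.9289


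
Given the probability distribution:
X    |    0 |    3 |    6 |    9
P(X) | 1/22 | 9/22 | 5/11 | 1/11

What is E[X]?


E[X] = Σ x·P(X=x)
= (0)×(1/22) + (3)×(9/22) + (6)×(5/11) + (9)×(1/11)
= 105/22

E[X] = 105/22


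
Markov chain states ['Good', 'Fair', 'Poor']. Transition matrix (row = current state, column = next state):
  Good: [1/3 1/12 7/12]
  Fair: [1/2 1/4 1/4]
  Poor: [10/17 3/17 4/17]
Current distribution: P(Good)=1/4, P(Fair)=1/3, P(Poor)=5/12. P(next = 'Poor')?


P(next=Poor) = Σᵢ P(now=i)×P(i→Poor)
= 1/4×7/12 + 1/3×1/4 + 5/12×4/17
= 7/48 + 1/12 + 5/51 = 89/272

P = 89/272 ≈ 0.3272


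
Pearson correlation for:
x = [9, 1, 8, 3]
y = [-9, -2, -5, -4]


n=4, Σx=21, Σy=-20, Σxy=-135, Σx²=155, Σy²=126
r = (4×(-135) - 21×(-20))/√((4×155 - 21²)(4×126 - (-20)²))
= -120/√(179×104) = -120/√18616 ≈ -120/136.4405 ≈ -0.8795

r ≈ -0.8795


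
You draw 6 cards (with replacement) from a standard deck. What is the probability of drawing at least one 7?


P(not a 7) = 48/52 = 12/13
P(none in 6 draws) = (12/13)^6 = 2985984/4826809
P(≥1 7) = 1 - 2985984/4826809 = 1840825/4826809

P = 1840825/4826809 ≈ 38.14%


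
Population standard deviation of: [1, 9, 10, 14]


Mean = 34/4 = 17/2
  (1-17/2)²=225/4
  (9-17/2)²=1/4
  (10-17/2)²=9/4
  (14-17/2)²=121/4
Σ(x-μ)² = 89
σ² = 89/4

σ = √(89/4) ≈ 4.7170


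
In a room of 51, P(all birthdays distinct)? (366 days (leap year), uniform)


P(all different) = Π(366-i)/366 for i=0..50
= (366/366)×(365/366)×...×(316/366)
= 0.025839

P ≈ 0.0258 ≈ 2.58%


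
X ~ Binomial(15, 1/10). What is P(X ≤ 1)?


P(X ≤ 1) = Σ P(X=i) for i=0..1
P(X=0) = 205891132094649/1000000000000000
P(X=1) = 68630377364883/200000000000000
Sum = 68630377364883/125000000000000

P(X ≤ 1) = 68630377364883/125000000000000 ≈ 54.90%


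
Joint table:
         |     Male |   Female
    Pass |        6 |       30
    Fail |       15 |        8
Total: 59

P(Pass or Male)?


P(Pass∨Male) = P(Pass) + P(Male) - P(Pass∧Male)
= (36 + 21 - 6)/59 = 51/59

P = 51/59 ≈ 86.44%


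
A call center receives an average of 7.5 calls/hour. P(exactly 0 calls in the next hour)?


Poisson(λ=7.5): P(X=0) = e^(-λ)×λ^k/k!
= e^(-7.5) × 7.5^0 / 0!
≈ 0.0005530843701 × 1 / 1 ≈ 0.000553

P(X=0) ≈ 0.000553 ≈ 0.06%


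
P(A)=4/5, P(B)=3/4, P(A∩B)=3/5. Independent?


P(A)×P(B) = 3/5
P(A∩B) = 3/5
Equal ✓ → Independent

Yes, independent


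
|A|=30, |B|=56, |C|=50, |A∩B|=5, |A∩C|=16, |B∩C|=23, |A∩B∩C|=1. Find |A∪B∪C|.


|A∪B∪C| = 30+56+50-5-16-23+1 = 93

|A∪B∪C| = 93


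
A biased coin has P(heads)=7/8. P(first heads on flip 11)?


Geometric: P(X=11) = (1-p)^(k-1)×p = (1/8)^10×7/8 = 7/8589934592

P(X=11) = 7/8589934592 ≈ 0.00%


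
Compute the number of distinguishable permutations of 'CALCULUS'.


Letters: 8, freq: {'C': 2, 'A': 1, 'L': 2, 'U': 2, 'S': 1}
8!/(2!×1!×2!×2!×1!) = 40320/8 = 5040

5040


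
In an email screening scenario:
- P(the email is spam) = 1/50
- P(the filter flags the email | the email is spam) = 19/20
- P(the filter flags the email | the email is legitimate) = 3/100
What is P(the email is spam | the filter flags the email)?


Using Bayes' theorem:
P(A|B) = P(B|A)·P(A) / P(B)

P(the filter flags the email) = 19/20 × 1/50 + 3/100 × 49/50
= 19/1000 + 147/5000 = 121/2500

P(the email is spam|the filter flags the email) = (19/1000) / (121/2500) = 95/242

P(the email is spam|the filter flags the email) = 95/242 ≈ 39.26%


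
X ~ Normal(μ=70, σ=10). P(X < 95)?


z = (95-70)/10 = 2.5
P(Z < 2.5) = 0.9938

P(X < 95) ≈ 0.9938


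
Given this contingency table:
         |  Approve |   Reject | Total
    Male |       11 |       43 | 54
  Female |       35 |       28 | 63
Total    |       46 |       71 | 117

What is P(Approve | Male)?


P(Approve | Male) = 11/(11+43) = 11/54

P(Approve|Male) = 11/54 ≈ 20.37%


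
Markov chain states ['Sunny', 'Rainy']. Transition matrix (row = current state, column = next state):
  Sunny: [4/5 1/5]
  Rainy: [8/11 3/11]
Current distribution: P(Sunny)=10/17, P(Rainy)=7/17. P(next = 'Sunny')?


P(next=Sunny) = Σᵢ P(now=i)×P(i→Sunny)
= 10/17×4/5 + 7/17×8/11
= 8/17 + 56/187 = 144/187

P = 144/187 ≈ 0.7701


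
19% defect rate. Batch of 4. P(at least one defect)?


P(all good) = (81/100)^4 = 43046721/100000000
P(≥1 defect) = 56953279/100000000

P = 56953279/100000000 ≈ 56.95%


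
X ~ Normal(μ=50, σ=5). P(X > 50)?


z = (50-50)/5 = 0.0
P(X > 50) = 1 - P(Z ≤ 0.0) = 1 - 0.5000 = 0.5000

P(X > 50) ≈ 0.5000


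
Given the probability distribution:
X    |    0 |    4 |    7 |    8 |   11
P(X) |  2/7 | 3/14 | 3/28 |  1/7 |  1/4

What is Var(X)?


E[X] = 11/2
E[X²] = 673/14
Var(X) = E[X²] - (E[X])² = 673/14 - 121/4 = 499/28

Var(X) = 499/28 ≈ 17.8214


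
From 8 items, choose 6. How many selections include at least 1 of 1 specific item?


Complement: C(8,6) - C(7,6) = 28 - 7 = 21

21


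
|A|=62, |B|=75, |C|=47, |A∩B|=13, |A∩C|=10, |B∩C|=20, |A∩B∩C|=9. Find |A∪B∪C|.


|A∪B∪C| = 62+75+47-13-10-20+9 = 150

|A∪B∪C| = 150


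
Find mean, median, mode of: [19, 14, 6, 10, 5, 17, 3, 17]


Sorted: [3, 5, 6, 10, 14, 17, 17, 19]
Mean = 91/8
Median = 12
Freq: {19: 1, 14: 1, 6: 1, 10: 1, 5: 1, 17: 2, 3: 1}
Mode: [17]

Mean=91/8, Median=12, Mode=17


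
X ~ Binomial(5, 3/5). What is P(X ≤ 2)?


P(X ≤ 2) = Σ P(X=i) for i=0..2
P(X=0) = 32/3125
P(X=1) = 48/625
P(X=2) = 144/625
Sum = 992/3125

P(X ≤ 2) = 992/3125 ≈ 31.74%


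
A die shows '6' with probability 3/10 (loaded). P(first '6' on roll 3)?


Geometric: P(X=3) = (1-p)^(k-1)×p = (7/10)^2×3/10 = 147/1000

P(X=3) = 147/1000 ≈ 14.70%


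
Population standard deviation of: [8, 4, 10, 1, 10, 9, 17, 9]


Mean = 68/8 = 17/2
  (8-17/2)²=1/4
  (4-17/2)²=81/4
  (10-17/2)²=9/4
  (1-17/2)²=225/4
  (10-17/2)²=9/4
  (9-17/2)²=1/4
  (17-17/2)²=289/4
  (9-17/2)²=1/4
Σ(x-μ)² = 154
σ² = 154/8 = 77/4

σ = √(77/4) ≈ 4.3875


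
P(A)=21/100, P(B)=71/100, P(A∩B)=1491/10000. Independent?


P(A)×P(B) = 1491/10000
P(A∩B) = 1491/10000
Equal ✓ → Independent

Yes, independent


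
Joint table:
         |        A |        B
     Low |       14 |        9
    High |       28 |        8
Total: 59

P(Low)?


P(Low) = (14+9)/59 = 23/59

P(Low) = 23/59 ≈ 38.98%


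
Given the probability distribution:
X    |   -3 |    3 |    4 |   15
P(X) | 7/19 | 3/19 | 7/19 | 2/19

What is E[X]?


E[X] = Σ x·P(X=x)
= (-3)×(7/19) + (3)×(3/19) + (4)×(7/19) + (15)×(2/19)
= 46/19

E[X] = 46/19


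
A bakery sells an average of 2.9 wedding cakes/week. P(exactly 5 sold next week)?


Poisson(λ=2.9): P(X=5) = e^(-λ)×λ^k/k!
= e^(-2.9) × 2.9^5 / 5!
≈ 0.05502322006 × 205.11149 / 120 ≈ 0.094049

P(X=5) ≈ 0.094049 ≈ 9.40%


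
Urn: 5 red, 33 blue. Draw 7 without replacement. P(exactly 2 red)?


Hypergeometric: C(5,2)×C(33,5)/C(38,7)
= 10×237336/12620256 = 4495/23902

P(X=2) = 4495/23902 ≈ 18.81%


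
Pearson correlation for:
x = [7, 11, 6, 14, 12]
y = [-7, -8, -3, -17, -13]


n=5, Σx=50, Σy=-48, Σxy=-549, Σx²=546, Σy²=580
r = (5×(-549) - 50×(-48))/√((5×546 - 50²)(5×580 - (-48)²))
= -345/√(230×596) = -345/√137080 ≈ -345/370.2432 ≈ -0.9318

r ≈ -0.9318


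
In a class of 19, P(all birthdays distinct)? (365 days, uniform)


P(all different) = Π(365-i)/365 for i=0..18
= (365/365)×(364/365)×...×(347/365)
= 0.620881

P ≈ 0.6209 ≈ 62.09%


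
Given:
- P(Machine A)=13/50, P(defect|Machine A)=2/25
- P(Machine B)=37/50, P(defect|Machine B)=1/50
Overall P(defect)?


P(B) = Σ P(B|Aᵢ)×P(Aᵢ)
  2/25×13/50 = 13/625
  1/50×37/50 = 37/2500
Sum = 89/2500

P(defect) = 89/2500 ≈ 3.56%


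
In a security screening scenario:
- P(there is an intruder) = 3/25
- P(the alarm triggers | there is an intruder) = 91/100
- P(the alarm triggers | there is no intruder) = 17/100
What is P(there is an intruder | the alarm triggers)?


Using Bayes' theorem:
P(A|B) = P(B|A)·P(A) / P(B)

P(the alarm triggers) = 91/100 × 3/25 + 17/100 × 22/25
= 273/2500 + 187/1250 = 647/2500

P(there is an intruder|the alarm triggers) = (273/2500) / (647/2500) = 273/647

P(there is an intruder|the alarm triggers) = 273/647 ≈ 42.19%


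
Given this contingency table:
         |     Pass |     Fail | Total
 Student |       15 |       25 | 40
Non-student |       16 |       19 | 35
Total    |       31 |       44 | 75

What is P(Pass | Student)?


P(Pass | Student) = 15/(15+25) = 15/40 = 3/8

P(Pass|Student) = 3/8 ≈ 37.50%


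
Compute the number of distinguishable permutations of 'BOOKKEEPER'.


Letters: 10, freq: {'B': 1, 'O': 2, 'K': 2, 'E': 3, 'P': 1, 'R': 1}
10!/(1!×2!×2!×3!×1!×1!) = 3628800/24 = 151200

151200


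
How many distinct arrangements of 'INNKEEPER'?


Letters: 9, freq: {'I': 1, 'N': 2, 'K': 1, 'E': 3, 'P': 1, 'R': 1}
9!/(1!×2!×1!×3!×1!×1!) = 362880/12 = 30240

30240


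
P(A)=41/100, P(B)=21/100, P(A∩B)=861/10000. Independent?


P(A)×P(B) = 861/10000
P(A∩B) = 861/10000
Equal ✓ → Independent

Yes, independent


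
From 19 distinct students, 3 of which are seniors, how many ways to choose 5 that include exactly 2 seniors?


Choose 2 of the 3 seniors and 3 of the other 16 students:
C(3,2)×C(16,3) = 3×560 = 1680

1680


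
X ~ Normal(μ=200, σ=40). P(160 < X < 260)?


z₁=(160-200)/40=-1.0, z₂=(260-200)/40=1.5
P = Φ(1.5) - Φ(-1.0) = 0.933193 - 0.158655 = 0.774538 ≈ 0.7745

P(160 < X < 260) ≈ 0.7745


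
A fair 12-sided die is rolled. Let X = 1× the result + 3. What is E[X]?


E[die] = (1+12)/2 = 13/2
E[X] = 1×13/2 + 3 = 19/2

E[X] = 19/2


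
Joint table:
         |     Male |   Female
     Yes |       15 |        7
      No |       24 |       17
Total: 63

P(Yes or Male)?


P(Yes∨Male) = P(Yes) + P(Male) - P(Yes∧Male)
= (22 + 39 - 15)/63 = 46/63

P = 46/63 ≈ 73.02%


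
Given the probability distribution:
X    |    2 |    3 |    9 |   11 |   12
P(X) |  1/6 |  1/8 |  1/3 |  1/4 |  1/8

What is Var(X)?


E[X] = 191/24
E[X²] = 1849/24
Var(X) = E[X²] - (E[X])² = 1849/24 - 36481/576 = 7895/576

Var(X) = 7895/576 ≈ 13.7066


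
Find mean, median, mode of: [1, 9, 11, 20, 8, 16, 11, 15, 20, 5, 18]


Sorted: [1, 5, 8, 9, 11, 11, 15, 16, 18, 20, 20]
Mean = 134/11
Median = 11
Freq: {1: 1, 9: 1, 11: 2, 20: 2, 8: 1, 16: 1, 15: 1, 5: 1, 18: 1}
Mode: [11, 20]

Mean=134/11, Median=11, Mode=[11, 20]


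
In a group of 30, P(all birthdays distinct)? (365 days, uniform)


P(all different) = Π(365-i)/365 for i=0..29
= (365/365)×(364/365)×...×(336/365)
= 0.293684

P ≈ 0.2937 ≈ 29.37%


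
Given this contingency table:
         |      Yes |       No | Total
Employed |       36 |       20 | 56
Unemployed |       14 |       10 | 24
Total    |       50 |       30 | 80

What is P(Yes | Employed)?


P(Yes | Employed) = 36/(36+20) = 36/56 = 9/14

P(Yes|Employed) = 9/14 ≈ 64.29%


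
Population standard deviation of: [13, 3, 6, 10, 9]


Mean = 41/5
  (13-41/5)²=576/25
  (3-41/5)²=676/25
  (6-41/5)²=121/25
  (10-41/5)²=81/25
  (9-41/5)²=16/25
Σ(x-μ)² = 294/5
σ² = (294/5)/5 = 294/25

σ = √(294/25) ≈ 3.4293


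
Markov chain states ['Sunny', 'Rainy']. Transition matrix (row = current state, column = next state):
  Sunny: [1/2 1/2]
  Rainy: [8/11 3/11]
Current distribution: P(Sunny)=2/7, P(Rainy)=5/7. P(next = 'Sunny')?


P(next=Sunny) = Σᵢ P(now=i)×P(i→Sunny)
= 2/7×1/2 + 5/7×8/11
= 1/7 + 40/77 = 51/77

P = 51/77 ≈ 0.6623


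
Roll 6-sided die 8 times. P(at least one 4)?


P(no 4)^8 = (5/6)^8 = 390625/1679616
P(≥1) = 1 - 390625/1679616 = 1288991/1679616

P = 1288991/1679616 ≈ 76.74%


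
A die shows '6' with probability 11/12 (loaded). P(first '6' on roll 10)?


Geometric: P(X=10) = (1-p)^(k-1)×p = (1/12)^9×11/12 = 11/61917364224

P(X=10) = 11/61917364224 ≈ 0.00%


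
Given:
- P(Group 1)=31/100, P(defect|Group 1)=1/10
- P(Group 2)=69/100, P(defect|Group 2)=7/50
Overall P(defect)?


P(B) = Σ P(B|Aᵢ)×P(Aᵢ)
  1/10×31/100 = 31/1000
  7/50×69/100 = 483/5000
Sum = 319/2500

P(defect) = 319/2500 ≈ 12.76%


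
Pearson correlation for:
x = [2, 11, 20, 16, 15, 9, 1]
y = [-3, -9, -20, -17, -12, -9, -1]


n=7, Σx=74, Σy=-71, Σxy=-1039, Σx²=1088, Σy²=1005
r = (7×(-1039) - 74×(-71))/√((7×1088 - 74²)(7×1005 - (-71)²))
= -2019/√(2140×1994) = -2019/√4267160 ≈ -2019/2065.7105 ≈ -0.9774

r ≈ -0.9774


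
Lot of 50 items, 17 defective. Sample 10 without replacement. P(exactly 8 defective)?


Hypergeometric: C(17,8)×C(33,2)/C(50,10)
= 24310×528/10272278170 = 116688/93384347

P(X=8) = 116688/93384347 ≈ 0.12%


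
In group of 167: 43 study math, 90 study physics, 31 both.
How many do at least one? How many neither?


|A∪B| = 43+90-31 = 102
Neither = 167-102 = 65

At least one: 102; Neither: 65


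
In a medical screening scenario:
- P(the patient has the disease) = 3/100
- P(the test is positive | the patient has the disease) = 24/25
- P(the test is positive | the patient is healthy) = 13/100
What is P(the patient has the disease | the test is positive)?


Using Bayes' theorem:
P(A|B) = P(B|A)·P(A) / P(B)

P(the test is positive) = 24/25 × 3/100 + 13/100 × 97/100
= 18/625 + 1261/10000 = 1549/10000

P(the patient has the disease|the test is positive) = (18/625) / (1549/10000) = 288/1549

P(the patient has the disease|the test is positive) = 288/1549 ≈ 18.59%


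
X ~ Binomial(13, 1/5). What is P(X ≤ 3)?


P(X ≤ 3) = Σ P(X=i) for i=0..3
P(X=0) = 67108864/1220703125
P(X=1) = 218103808/1220703125
P(X=2) = 327155712/1220703125
P(X=3) = 299892736/1220703125
Sum = 182452224/244140625

P(X ≤ 3) = 182452224/244140625 ≈ 74.73%


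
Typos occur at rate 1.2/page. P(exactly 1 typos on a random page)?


Poisson(λ=1.2): P(X=1) = e^(-λ)×λ^k/k!
= e^(-1.2) × 1.2^1 / 1!
≈ 0.3011942119 × 1.2 / 1 ≈ 0.361433

P(X=1) ≈ 0.361433 ≈ 36.14%


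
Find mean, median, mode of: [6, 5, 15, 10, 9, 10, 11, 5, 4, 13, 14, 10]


Sorted: [4, 5, 5, 6, 9, 10, 10, 10, 11, 13, 14, 15]
Mean = 112/12 = 28/3
Median = 10
Freq: {6: 1, 5: 2, 15: 1, 10: 3, 9: 1, 11: 1, 4: 1, 13: 1, 14: 1}
Mode: [10]

Mean=28/3, Median=10, Mode=10


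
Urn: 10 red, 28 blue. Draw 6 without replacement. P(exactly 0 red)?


Hypergeometric: C(10,0)×C(28,6)/C(38,6)
= 1×376740/2760681 = 17940/131461

P(X=0) = 17940/131461 ≈ 13.65%


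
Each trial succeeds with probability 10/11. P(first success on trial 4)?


Geometric: P(X=4) = (1-p)^(k-1)×p = (1/11)^3×10/11 = 10/14641

P(X=4) = 10/14641 ≈ 0.07%


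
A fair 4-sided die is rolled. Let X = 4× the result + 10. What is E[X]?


E[die] = (1+4)/2 = 5/2
E[X] = 4×5/2 + 10 = 20

E[X] = 20


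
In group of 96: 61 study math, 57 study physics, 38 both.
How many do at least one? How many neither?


|A∪B| = 61+57-38 = 80
Neither = 96-80 = 16

At least one: 80; Neither: 16


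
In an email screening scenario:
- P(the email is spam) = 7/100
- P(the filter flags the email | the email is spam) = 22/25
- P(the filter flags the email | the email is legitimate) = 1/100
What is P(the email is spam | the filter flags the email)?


Using Bayes' theorem:
P(A|B) = P(B|A)·P(A) / P(B)

P(the filter flags the email) = 22/25 × 7/100 + 1/100 × 93/100
= 77/1250 + 93/10000 = 709/10000

P(the email is spam|the filter flags the email) = (77/1250) / (709/10000) = 616/709

P(the email is spam|the filter flags the email) = 616/709 ≈ 86.88%


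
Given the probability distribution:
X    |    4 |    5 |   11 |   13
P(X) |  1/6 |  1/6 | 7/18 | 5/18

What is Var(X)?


E[X] = 169/18
E[X²] = 605/6
Var(X) = E[X²] - (E[X])² = 605/6 - 28561/324 = 4109/324

Var(X) = 4109/324 ≈ 12.6821


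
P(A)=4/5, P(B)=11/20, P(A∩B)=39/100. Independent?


P(A)×P(B) = 11/25
P(A∩B) = 39/100
Not equal → NOT independent

No, not independent


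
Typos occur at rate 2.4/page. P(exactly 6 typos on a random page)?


Poisson(λ=2.4): P(X=6) = e^(-λ)×λ^k/k!
= e^(-2.4) × 2.4^6 / 6!
≈ 0.09071795329 × 191.102976 / 720 ≈ 0.024078

P(X=6) ≈ 0.024078 ≈ 2.41%


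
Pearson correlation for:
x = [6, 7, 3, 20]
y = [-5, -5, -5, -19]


n=4, Σx=36, Σy=-34, Σxy=-460, Σx²=494, Σy²=436
r = (4×(-460) - 36×(-34))/√((4×494 - 36²)(4×436 - (-34)²))
= -616/√(680×588) = -616/√399840 ≈ -616/632.3290 ≈ -0.9742

r ≈ -0.9742


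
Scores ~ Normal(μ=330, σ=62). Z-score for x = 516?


z = (x - μ)/σ = (516 - 330)/62 = 3.0

z = 3.0


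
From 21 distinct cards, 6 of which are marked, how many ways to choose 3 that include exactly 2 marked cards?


Choose 2 of the 6 marked cards and 1 of the other 15 cards:
C(6,2)×C(15,1) = 15×15 = 225

225


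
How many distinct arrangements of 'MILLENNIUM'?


Letters: 10, freq: {'M': 2, 'I': 2, 'L': 2, 'E': 1, 'N': 2, 'U': 1}
10!/(2!×2!×2!×1!×2!×1!) = 3628800/16 = 226800

226800


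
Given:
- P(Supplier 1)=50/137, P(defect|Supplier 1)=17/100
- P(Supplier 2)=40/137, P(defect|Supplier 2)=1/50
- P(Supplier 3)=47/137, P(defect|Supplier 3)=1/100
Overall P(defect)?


P(B) = Σ P(B|Aᵢ)×P(Aᵢ)
  17/100×50/137 = 17/274
  1/50×40/137 = 4/685
  1/100×47/137 = 47/13700
Sum = 977/13700

P(defect) = 977/13700 ≈ 7.13%


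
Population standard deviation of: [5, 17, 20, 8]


Mean = 50/4 = 25/2
  (5-25/2)²=225/4
  (17-25/2)²=81/4
  (20-25/2)²=225/4
  (8-25/2)²=81/4
Σ(x-μ)² = 153
σ² = 153/4

σ = √(153/4) ≈ 6.1847


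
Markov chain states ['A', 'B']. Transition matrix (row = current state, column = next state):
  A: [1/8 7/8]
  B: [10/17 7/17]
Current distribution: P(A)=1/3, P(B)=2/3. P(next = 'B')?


P(next=B) = Σᵢ P(now=i)×P(i→B)
= 1/3×7/8 + 2/3×7/17
= 7/24 + 14/51 = 77/136

P = 77/136 ≈ 0.5662


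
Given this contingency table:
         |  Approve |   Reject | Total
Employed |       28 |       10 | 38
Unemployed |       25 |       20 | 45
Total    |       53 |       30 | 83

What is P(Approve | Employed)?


P(Approve | Employed) = 28/(28+10) = 28/38 = 14/19

P(Approve|Employed) = 14/19 ≈ 73.68%


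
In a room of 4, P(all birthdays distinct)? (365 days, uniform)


P(all different) = Π(365-i)/365 for i=0..3
= (365/365)×(364/365)×...×(362/365)
= 0.983644

P ≈ 0.9836 ≈ 98.36%


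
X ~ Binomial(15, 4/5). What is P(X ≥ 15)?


P(X ≥ 15) = Σ P(X=i) for i=15..15
P(X=15) = 1073741824/30517578125
Sum = 1073741824/30517578125

P(X ≥ 15) = 1073741824/30517578125 ≈ 3.52%


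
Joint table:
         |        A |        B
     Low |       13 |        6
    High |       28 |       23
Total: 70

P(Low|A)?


P(Low|A) = 13/(13+28) = 13/41

P = 13/41 ≈ 31.71%


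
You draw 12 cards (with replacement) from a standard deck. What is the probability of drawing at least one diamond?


P(not a diamond) = 39/52 = 3/4
P(none in 12 draws) = (3/4)^12 = 531441/16777216
P(≥1 diamond) = 1 - 531441/16777216 = 16245775/16777216

P = 16245775/16777216 ≈ 96.83%


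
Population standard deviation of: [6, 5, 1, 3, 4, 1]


Mean = 20/6 = 10/3
  (6-10/3)²=64/9
  (5-10/3)²=25/9
  (1-10/3)²=49/9
  (3-10/3)²=1/9
  (4-10/3)²=4/9
  (1-10/3)²=49/9
Σ(x-μ)² = 64/3
σ² = (64/3)/6 = 32/9

σ = √(32/9) ≈ 1.8856


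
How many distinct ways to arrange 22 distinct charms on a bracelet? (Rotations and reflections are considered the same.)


Free circular arrangements: rotations and reflections both identified.
(n-1)!/2 = 21!/2 = 51090942171709440000/2 = 25545471085854720000

25545471085854720000


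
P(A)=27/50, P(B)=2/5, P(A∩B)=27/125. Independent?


P(A)×P(B) = 27/125
P(A∩B) = 27/125
Equal ✓ → Independent

Yes, independent


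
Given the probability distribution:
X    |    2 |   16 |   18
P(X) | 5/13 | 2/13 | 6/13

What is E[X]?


E[X] = Σ x·P(X=x)
= (2)×(5/13) + (16)×(2/13) + (18)×(6/13)
= 150/13

E[X] = 150/13


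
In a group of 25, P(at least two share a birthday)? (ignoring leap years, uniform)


P(all different) = Π(365-i)/365 for i=0..24
= 0.431300
P(match) = 1 - 0.431300 = 0.568700

P ≈ 0.5687 ≈ 56.87%


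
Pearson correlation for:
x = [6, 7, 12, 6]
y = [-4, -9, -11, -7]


n=4, Σx=31, Σy=-31, Σxy=-261, Σx²=265, Σy²=267
r = (4×(-261) - 31×(-31))/√((4×265 - 31²)(4×267 - (-31)²))
= -83/√(99×107) = -83/√10593 ≈ -83/102.9223 ≈ -0.8064

r ≈ -0.8064


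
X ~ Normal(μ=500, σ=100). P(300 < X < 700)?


z₁=(300-500)/100=-2.0, z₂=(700-500)/100=2.0
P = Φ(2.0) - Φ(-2.0) = 0.977250 - 0.022750 = 0.954500 ≈ 0.9545

P(300 < X < 700) ≈ 0.9545


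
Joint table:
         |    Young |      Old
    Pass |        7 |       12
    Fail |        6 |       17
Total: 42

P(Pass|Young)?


P(Pass|Young) = 7/(7+6) = 7/13

P = 7/13 ≈ 53.85%


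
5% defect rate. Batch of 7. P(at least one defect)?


P(all good) = (19/20)^7 = 893871739/1280000000
P(≥1 defect) = 386128261/1280000000

P = 386128261/1280000000 ≈ 30.17%


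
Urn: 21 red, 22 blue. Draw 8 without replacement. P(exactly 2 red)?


Hypergeometric: C(21,2)×C(22,6)/C(43,8)
= 210×74613/145008513 = 91630/848003

P(X=2) = 91630/848003 ≈ 10.81%


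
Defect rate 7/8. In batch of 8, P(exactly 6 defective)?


Binomial: P(X=6) = C(8,6)×p^6×(1-p)^2
= 28 × 117649/262144 × 1/64 = 823543/4194304

P(X=6) = 823543/4194304 ≈ 19.63%


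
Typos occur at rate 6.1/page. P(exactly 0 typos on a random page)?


Poisson(λ=6.1): P(X=0) = e^(-λ)×λ^k/k!
= e^(-6.1) × 6.1^0 / 0!
≈ 0.002242867719 × 1 / 1 ≈ 0.002243

P(X=0) ≈ 0.002243 ≈ 0.22%


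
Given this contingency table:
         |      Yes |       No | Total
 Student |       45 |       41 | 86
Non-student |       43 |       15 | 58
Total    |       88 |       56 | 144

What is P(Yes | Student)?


P(Yes | Student) = 45/(45+41) = 45/86

P(Yes|Student) = 45/86 ≈ 52.33%


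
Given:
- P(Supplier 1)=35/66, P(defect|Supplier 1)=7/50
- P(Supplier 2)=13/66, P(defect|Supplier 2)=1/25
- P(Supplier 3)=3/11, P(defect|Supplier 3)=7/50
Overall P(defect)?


P(B) = Σ P(B|Aᵢ)×P(Aᵢ)
  7/50×35/66 = 49/660
  1/25×13/66 = 13/1650
  7/50×3/11 = 21/550
Sum = 397/3300

P(defect) = 397/3300 ≈ 12.03%


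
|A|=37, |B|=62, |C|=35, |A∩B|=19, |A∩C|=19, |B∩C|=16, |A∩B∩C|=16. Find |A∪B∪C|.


|A∪B∪C| = 37+62+35-19-19-16+16 = 96

|A∪B∪C| = 96


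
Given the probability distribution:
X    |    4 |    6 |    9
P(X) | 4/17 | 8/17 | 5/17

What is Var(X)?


E[X] = 109/17
E[X²] = 757/17
Var(X) = E[X²] - (E[X])² = 757/17 - 11881/289 = 988/289

Var(X) = 988/289 ≈ 3.4187


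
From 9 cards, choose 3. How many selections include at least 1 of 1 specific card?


Complement: C(9,3) - C(8,3) = 84 - 56 = 28

28


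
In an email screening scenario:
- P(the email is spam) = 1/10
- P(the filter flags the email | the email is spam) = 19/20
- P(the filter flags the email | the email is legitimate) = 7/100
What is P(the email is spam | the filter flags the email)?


Using Bayes' theorem:
P(A|B) = P(B|A)·P(A) / P(B)

P(the filter flags the email) = 19/20 × 1/10 + 7/100 × 9/10
= 19/200 + 63/1000 = 79/500

P(the email is spam|the filter flags the email) = (19/200) / (79/500) = 95/158

P(the email is spam|the filter flags the email) = 95/158 ≈ 60.13%


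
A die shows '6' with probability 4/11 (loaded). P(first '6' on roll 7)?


Geometric: P(X=7) = (1-p)^(k-1)×p = (7/11)^6×4/11 = 470596/19487171

P(X=7) = 470596/19487171 ≈ 2.41%


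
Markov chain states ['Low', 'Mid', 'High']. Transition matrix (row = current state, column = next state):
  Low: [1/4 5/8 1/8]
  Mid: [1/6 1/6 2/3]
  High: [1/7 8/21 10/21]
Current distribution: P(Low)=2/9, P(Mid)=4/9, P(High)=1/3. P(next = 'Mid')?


P(next=Mid) = Σᵢ P(now=i)×P(i→Mid)
= 2/9×5/8 + 4/9×1/6 + 1/3×8/21
= 5/36 + 2/27 + 8/63 = 257/756

P = 257/756 ≈ 0.3399


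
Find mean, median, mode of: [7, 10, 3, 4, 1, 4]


Sorted: [1, 3, 4, 4, 7, 10]
Mean = 29/6
Median = 4
Freq: {7: 1, 10: 1, 3: 1, 4: 2, 1: 1}
Mode: [4]

Mean=29/6, Median=4, Mode=4


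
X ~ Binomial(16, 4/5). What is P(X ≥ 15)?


P(X ≥ 15) = Σ P(X=i) for i=15..16
P(X=15) = 17179869184/152587890625
P(X=16) = 4294967296/152587890625
Sum = 4294967296/30517578125

P(X ≥ 15) = 4294967296/30517578125 ≈ 14.07%


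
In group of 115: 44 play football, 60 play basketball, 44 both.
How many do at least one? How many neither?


|A∪B| = 44+60-44 = 60
Neither = 115-60 = 55

At least one: 60; Neither: 55


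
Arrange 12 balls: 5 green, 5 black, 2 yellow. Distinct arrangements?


12!/(5!×5!×2!) = 16632

16632


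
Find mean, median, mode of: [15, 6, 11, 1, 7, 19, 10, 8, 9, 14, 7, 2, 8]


Sorted: [1, 2, 6, 7, 7, 8, 8, 9, 10, 11, 14, 15, 19]
Mean = 117/13 = 9
Median = 8
Freq: {15: 1, 6: 1, 11: 1, 1: 1, 7: 2, 19: 1, 10: 1, 8: 2, 9: 1, 14: 1, 2: 1}
Mode: [7, 8]

Mean=9, Median=8, Mode=[7, 8]


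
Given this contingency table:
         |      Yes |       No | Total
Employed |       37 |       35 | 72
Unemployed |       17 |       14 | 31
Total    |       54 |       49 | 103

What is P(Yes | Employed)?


P(Yes | Employed) = 37/(37+35) = 37/72

P(Yes|Employed) = 37/72 ≈ 51.39%


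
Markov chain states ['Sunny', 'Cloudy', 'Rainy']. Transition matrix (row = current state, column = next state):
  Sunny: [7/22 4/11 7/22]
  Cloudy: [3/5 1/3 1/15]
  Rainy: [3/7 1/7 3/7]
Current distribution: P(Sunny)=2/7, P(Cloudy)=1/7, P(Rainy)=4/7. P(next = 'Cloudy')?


P(next=Cloudy) = Σᵢ P(now=i)×P(i→Cloudy)
= 2/7×4/11 + 1/7×1/3 + 4/7×1/7
= 8/77 + 1/21 + 4/49 = 377/1617

P = 377/1617 ≈ 0.2331


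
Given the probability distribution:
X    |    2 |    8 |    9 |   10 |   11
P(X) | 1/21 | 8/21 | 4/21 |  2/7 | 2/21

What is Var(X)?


E[X] = 184/21
E[X²] = 1682/21
Var(X) = E[X²] - (E[X])² = 1682/21 - 33856/441 = 1466/441

Var(X) = 1466/441 ≈ 3.3243


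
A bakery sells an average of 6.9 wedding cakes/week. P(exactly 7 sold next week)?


Poisson(λ=6.9): P(X=7) = e^(-λ)×λ^k/k!
= e^(-6.9) × 6.9^7 / 7!
≈ 0.001007785429 × 744635.325259 / 5040 ≈ 0.148895

P(X=7) ≈ 0.148895 ≈ 14.89%


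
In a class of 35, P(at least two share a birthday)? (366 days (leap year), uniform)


P(all different) = Π(366-i)/366 for i=0..34
= 0.186502
P(match) = 1 - 0.186502 = 0.813498

P ≈ 0.8135 ≈ 81.35%


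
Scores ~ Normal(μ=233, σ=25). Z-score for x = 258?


z = (x - μ)/σ = (258 - 233)/25 = 1.0

z = 1.0


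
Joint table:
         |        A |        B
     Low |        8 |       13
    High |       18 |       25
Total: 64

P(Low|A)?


P(Low|A) = 8/(8+18) = 8/26 = 4/13

P = 4/13 ≈ 30.77%


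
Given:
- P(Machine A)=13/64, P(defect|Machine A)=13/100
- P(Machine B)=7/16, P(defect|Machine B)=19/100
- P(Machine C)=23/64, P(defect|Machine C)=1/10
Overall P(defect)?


P(B) = Σ P(B|Aᵢ)×P(Aᵢ)
  13/100×13/64 = 169/6400
  19/100×7/16 = 133/1600
  1/10×23/64 = 23/640
Sum = 931/6400

P(defect) = 931/6400 ≈ 14.55%


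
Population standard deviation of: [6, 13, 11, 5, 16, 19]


Mean = 70/6 = 35/3
  (6-35/3)²=289/9
  (13-35/3)²=16/9
  (11-35/3)²=4/9
  (5-35/3)²=400/9
  (16-35/3)²=169/9
  (19-35/3)²=484/9
Σ(x-μ)² = 454/3
σ² = (454/3)/6 = 227/9

σ = √(227/9) ≈ 5.0222


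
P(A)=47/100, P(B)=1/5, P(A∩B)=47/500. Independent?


P(A)×P(B) = 47/500
P(A∩B) = 47/500
Equal ✓ → Independent

Yes, independent


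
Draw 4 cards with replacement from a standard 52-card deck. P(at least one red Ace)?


P(not a red Ace) = 50/52 = 25/26
P(none in 4 draws) = (25/26)^4 = 390625/456976
P(≥1 red Ace) = 1 - 390625/456976 = 66351/456976

P = 66351/456976 ≈ 14.52%


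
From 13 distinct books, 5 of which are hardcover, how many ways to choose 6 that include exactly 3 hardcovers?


Choose 3 of the 5 hardcovers and 3 of the other 8 books:
C(5,3)×C(8,3) = 10×56 = 560

560


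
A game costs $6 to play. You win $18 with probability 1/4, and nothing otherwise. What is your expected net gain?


E[gain] = (18-6)×1/4 + (-6)×3/4
= 3 - 9/2 = -3/2

Expected net gain = $-3/2 ≈ $-1.50


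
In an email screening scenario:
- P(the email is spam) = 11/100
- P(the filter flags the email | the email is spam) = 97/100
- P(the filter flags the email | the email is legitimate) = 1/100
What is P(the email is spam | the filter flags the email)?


Using Bayes' theorem:
P(A|B) = P(B|A)·P(A) / P(B)

P(the filter flags the email) = 97/100 × 11/100 + 1/100 × 89/100
= 1067/10000 + 89/10000 = 289/2500

P(the email is spam|the filter flags the email) = (1067/10000) / (289/2500) = 1067/1156

P(the email is spam|the filter flags the email) = 1067/1156 ≈ 92.30%


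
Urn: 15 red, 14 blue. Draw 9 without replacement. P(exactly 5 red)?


Hypergeometric: C(15,5)×C(14,4)/C(29,9)
= 3003×1001/10015005 = 1001/3335

P(X=5) = 1001/3335 ≈ 30.01%


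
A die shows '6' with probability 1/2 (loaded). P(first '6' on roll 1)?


Geometric: P(X=1) = (1-p)^(k-1)×p = (1/2)^0×1/2 = 1/2

P(X=1) = 1/2 ≈ 50.00%


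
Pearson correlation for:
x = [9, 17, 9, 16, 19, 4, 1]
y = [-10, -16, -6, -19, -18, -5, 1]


n=7, Σx=75, Σy=-73, Σxy=-1081, Σx²=1085, Σy²=1103
r = (7×(-1081) - 75×(-73))/√((7×1085 - 75²)(7×1103 - (-73)²))
= -2092/√(1970×2392) = -2092/√4712240 ≈ -2092/2170.7694 ≈ -0.9637

r ≈ -0.9637


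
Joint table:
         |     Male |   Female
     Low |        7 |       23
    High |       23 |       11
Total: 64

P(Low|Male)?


P(Low|Male) = 7/(7+23) = 7/30

P = 7/30 ≈ 23.33%


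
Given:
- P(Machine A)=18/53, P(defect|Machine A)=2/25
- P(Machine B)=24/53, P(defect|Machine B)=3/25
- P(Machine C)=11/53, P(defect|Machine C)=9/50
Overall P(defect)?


P(B) = Σ P(B|Aᵢ)×P(Aᵢ)
  2/25×18/53 = 36/1325
  3/25×24/53 = 72/1325
  9/50×11/53 = 99/2650
Sum = 63/530

P(defect) = 63/530 ≈ 11.89%


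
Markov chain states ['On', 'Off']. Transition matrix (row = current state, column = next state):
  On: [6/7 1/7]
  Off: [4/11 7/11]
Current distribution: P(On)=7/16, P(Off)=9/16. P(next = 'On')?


P(next=On) = Σᵢ P(now=i)×P(i→On)
= 7/16×6/7 + 9/16×4/11
= 3/8 + 9/44 = 51/88

P = 51/88 ≈ 0.5795


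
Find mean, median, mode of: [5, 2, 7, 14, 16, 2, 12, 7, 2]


Sorted: [2, 2, 2, 5, 7, 7, 12, 14, 16]
Mean = 67/9
Median = 7
Freq: {5: 1, 2: 3, 7: 2, 14: 1, 16: 1, 12: 1}
Mode: [2]

Mean=67/9, Median=7, Mode=2


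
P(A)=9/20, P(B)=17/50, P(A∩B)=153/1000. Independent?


P(A)×P(B) = 153/1000
P(A∩B) = 153/1000
Equal ✓ → Independent

Yes, independent


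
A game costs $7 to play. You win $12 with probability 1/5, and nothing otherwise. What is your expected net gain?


E[gain] = (12-7)×1/5 + (-7)×4/5
= 1 - 28/5 = -23/5

Expected net gain = $-23/5 ≈ $-4.60


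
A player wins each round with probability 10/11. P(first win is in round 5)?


Geometric: P(X=5) = (1-p)^(k-1)×p = (1/11)^4×10/11 = 10/161051

P(X=5) = 10/161051 ≈ 0.01%


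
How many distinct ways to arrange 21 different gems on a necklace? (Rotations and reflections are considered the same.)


Free circular arrangements: rotations and reflections both identified.
(n-1)!/2 = 20!/2 = 2432902008176640000/2 = 1216451004088320000

1216451004088320000


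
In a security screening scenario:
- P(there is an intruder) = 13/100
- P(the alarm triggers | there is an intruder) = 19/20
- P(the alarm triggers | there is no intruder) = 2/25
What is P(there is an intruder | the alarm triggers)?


Using Bayes' theorem:
P(A|B) = P(B|A)·P(A) / P(B)

P(the alarm triggers) = 19/20 × 13/100 + 2/25 × 87/100
= 247/2000 + 87/1250 = 1931/10000

P(there is an intruder|the alarm triggers) = (247/2000) / (1931/10000) = 1235/1931

P(there is an intruder|the alarm triggers) = 1235/1931 ≈ 63.96%


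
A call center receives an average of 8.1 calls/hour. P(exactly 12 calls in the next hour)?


Poisson(λ=8.1): P(X=12) = e^(-λ)×λ^k/k!
= e^(-8.1) × 8.1^12 / 12!
≈ 0.0003035391381 × 79766443076.9 / 479001600 ≈ 0.050547

P(X=12) ≈ 0.050547 ≈ 5.05%


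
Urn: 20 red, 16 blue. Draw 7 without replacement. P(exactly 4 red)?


Hypergeometric: C(20,4)×C(16,3)/C(36,7)
= 4845×560/8347680 = 665/2046

P(X=4) = 665/2046 ≈ 32.50%


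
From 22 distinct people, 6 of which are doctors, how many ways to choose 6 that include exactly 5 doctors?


Choose 5 of the 6 doctors and 1 of the other 16 people:
C(6,5)×C(16,1) = 6×16 = 96

96


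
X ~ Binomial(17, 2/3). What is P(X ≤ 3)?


P(X ≤ 3) = Σ P(X=i) for i=0..3
P(X=0) = 1/129140163
P(X=1) = 34/129140163
P(X=2) = 544/129140163
P(X=3) = 5440/129140163
Sum = 6019/129140163

P(X ≤ 3) = 6019/129140163 ≈ 0.00%


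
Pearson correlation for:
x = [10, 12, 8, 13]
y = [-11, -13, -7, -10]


n=4, Σx=43, Σy=-41, Σxy=-452, Σx²=477, Σy²=439
r = (4×(-452) - 43×(-41))/√((4×477 - 43²)(4×439 - (-41)²))
= -45/√(59×75) = -45/√4425 ≈ -45/66.5207 ≈ -0.6765

r ≈ -0.6765


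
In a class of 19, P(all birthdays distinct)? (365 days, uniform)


P(all different) = Π(365-i)/365 for i=0..18
= (365/365)×(364/365)×...×(347/365)
= 0.620881

P ≈ 0.6209 ≈ 62.09%


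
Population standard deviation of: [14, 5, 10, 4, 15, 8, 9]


Mean = 65/7
  (14-65/7)²=1089/49
  (5-65/7)²=900/49
  (10-65/7)²=25/49
  (4-65/7)²=1369/49
  (15-65/7)²=1600/49
  (8-65/7)²=81/49
  (9-65/7)²=4/49
Σ(x-μ)² = 724/7
σ² = (724/7)/7 = 724/49

σ = √(724/49) ≈ 3.8439


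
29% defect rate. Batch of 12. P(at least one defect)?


P(all good) = (71/100)^12 = 16409682740640811134241/1000000000000000000000000
P(≥1 defect) = 983590317259359188865759/1000000000000000000000000

P = 983590317259359188865759/1000000000000000000000000 ≈ 98.36%


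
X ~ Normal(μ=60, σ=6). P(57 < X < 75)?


z₁=(57-60)/6=-0.5, z₂=(75-60)/6=2.5
P = Φ(2.5) - Φ(-0.5) = 0.993790 - 0.308538 = 0.685252 ≈ 0.6853

P(57 < X < 75) ≈ 0.6853


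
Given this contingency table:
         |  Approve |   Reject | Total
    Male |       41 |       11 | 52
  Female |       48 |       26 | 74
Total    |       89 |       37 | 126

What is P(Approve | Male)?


P(Approve | Male) = 41/(41+11) = 41/52

P(Approve|Male) = 41/52 ≈ 78.85%


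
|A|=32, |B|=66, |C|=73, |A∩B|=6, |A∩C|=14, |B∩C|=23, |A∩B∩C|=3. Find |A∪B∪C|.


|A∪B∪C| = 32+66+73-6-14-23+3 = 131

|A∪B∪C| = 131


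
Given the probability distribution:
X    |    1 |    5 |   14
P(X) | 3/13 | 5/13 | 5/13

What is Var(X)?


E[X] = 98/13
E[X²] = 1108/13
Var(X) = E[X²] - (E[X])² = 1108/13 - 9604/169 = 4800/169

Var(X) = 4800/169 ≈ 28.4024


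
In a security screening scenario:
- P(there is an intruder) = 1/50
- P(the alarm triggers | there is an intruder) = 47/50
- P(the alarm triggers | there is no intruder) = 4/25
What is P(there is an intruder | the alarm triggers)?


Using Bayes' theorem:
P(A|B) = P(B|A)·P(A) / P(B)

P(the alarm triggers) = 47/50 × 1/50 + 4/25 × 49/50
= 47/2500 + 98/625 = 439/2500

P(there is an intruder|the alarm triggers) = (47/2500) / (439/2500) = 47/439

P(there is an intruder|the alarm triggers) = 47/439 ≈ 10.71%


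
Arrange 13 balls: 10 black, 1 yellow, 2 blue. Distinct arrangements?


13!/(10!×1!×2!) = 858

858


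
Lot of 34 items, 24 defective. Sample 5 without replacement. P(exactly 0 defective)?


Hypergeometric: C(24,0)×C(10,5)/C(34,5)
= 1×252/278256 = 21/23188

P(X=0) = 21/23188 ≈ 0.09%


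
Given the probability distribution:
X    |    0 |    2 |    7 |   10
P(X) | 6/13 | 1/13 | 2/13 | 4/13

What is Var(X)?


E[X] = 56/13
E[X²] = 502/13
Var(X) = E[X²] - (E[X])² = 502/13 - 3136/169 = 3390/169

Var(X) = 3390/169 ≈ 20.0592


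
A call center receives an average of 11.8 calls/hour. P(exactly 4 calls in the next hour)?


Poisson(λ=11.8): P(X=4) = e^(-λ)×λ^k/k!
= e^(-11.8) × 11.8^4 / 4!
≈ 7.504557915e-06 × 19387.7776 / 24 ≈ 0.006062

P(X=4) ≈ 0.006062 ≈ 0.61%


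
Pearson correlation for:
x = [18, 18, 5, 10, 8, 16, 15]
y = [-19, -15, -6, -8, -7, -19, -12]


n=7, Σx=90, Σy=-86, Σxy=-1262, Σx²=1318, Σy²=1240
r = (7×(-1262) - 90×(-86))/√((7×1318 - 90²)(7×1240 - (-86)²))
= -1094/√(1126×1284) = -1094/√1445784 ≈ -1094/1202.4076 ≈ -0.9098

r ≈ -0.9098


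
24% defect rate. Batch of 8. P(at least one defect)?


P(all good) = (19/25)^8 = 16983563041/152587890625
P(≥1 defect) = 135604327584/152587890625

P = 135604327584/152587890625 ≈ 88.87%


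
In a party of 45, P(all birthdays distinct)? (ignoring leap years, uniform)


P(all different) = Π(365-i)/365 for i=0..44
= (365/365)×(364/365)×...×(321/365)
= 0.059024

P ≈ 0.0590 ≈ 5.90%


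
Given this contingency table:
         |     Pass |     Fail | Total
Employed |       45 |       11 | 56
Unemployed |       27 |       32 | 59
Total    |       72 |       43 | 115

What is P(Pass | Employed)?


P(Pass | Employed) = 45/(45+11) = 45/56

P(Pass|Employed) = 45/56 ≈ 80.36%
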